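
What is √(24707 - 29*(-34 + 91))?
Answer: √23054 ≈ 151.84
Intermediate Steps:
√(24707 - 29*(-34 + 91)) = √(24707 - 29*57) = √(24707 - 1653) = √23054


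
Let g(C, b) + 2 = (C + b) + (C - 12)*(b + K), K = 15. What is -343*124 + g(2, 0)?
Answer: -42682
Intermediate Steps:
g(C, b) = -2 + C + b + (-12 + C)*(15 + b) (g(C, b) = -2 + ((C + b) + (C - 12)*(b + 15)) = -2 + ((C + b) + (-12 + C)*(15 + b)) = -2 + (C + b + (-12 + C)*(15 + b)) = -2 + C + b + (-12 + C)*(15 + b))
-343*124 + g(2, 0) = -343*124 + (-182 - 11*0 + 16*2 + 2*0) = -42532 + (-182 + 0 + 32 + 0) = -42532 - 150 = -42682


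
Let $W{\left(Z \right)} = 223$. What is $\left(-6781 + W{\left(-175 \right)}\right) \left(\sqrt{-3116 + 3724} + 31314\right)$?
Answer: $-205357212 - 26232 \sqrt{38} \approx -2.0552 \cdot 10^{8}$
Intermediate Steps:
$\left(-6781 + W{\left(-175 \right)}\right) \left(\sqrt{-3116 + 3724} + 31314\right) = \left(-6781 + 223\right) \left(\sqrt{-3116 + 3724} + 31314\right) = - 6558 \left(\sqrt{608} + 31314\right) = - 6558 \left(4 \sqrt{38} + 31314\right) = - 6558 \left(31314 + 4 \sqrt{38}\right) = -205357212 - 26232 \sqrt{38}$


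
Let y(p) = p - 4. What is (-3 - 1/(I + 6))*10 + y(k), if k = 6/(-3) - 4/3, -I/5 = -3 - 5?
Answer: -2591/69 ≈ -37.551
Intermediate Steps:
I = 40 (I = -5*(-3 - 5) = -5*(-8) = 40)
k = -10/3 (k = 6*(-1/3) - 4*1/3 = -2 - 4/3 = -10/3 ≈ -3.3333)
y(p) = -4 + p
(-3 - 1/(I + 6))*10 + y(k) = (-3 - 1/(40 + 6))*10 + (-4 - 10/3) = (-3 - 1/46)*10 - 22/3 = -139/46*10 - 22/3 = -695/23 - 22/3 = -2591/69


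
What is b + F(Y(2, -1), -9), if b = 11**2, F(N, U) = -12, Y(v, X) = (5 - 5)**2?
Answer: 109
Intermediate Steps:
Y(v, X) = 0 (Y(v, X) = 0**2 = 0)
b = 121
b + F(Y(2, -1), -9) = 121 - 12 = 109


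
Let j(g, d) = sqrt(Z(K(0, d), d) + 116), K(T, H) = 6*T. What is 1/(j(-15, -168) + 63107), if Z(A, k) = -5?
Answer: 63107/3982493338 - sqrt(111)/3982493338 ≈ 1.5843e-5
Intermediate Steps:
j(g, d) = sqrt(111) (j(g, d) = sqrt(-5 + 116) = sqrt(111))
1/(j(-15, -168) + 63107) = 1/(sqrt(111) + 63107) = 1/(63107 + sqrt(111))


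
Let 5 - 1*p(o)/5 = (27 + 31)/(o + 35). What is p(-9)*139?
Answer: 25020/13 ≈ 1924.6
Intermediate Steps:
p(o) = 25 - 290/(35 + o) (p(o) = 25 - 5*(27 + 31)/(o + 35) = 25 - 290/(35 + o))
p(-9)*139 = (5*(117 + 5*(-9))/(35 - 9))*139 = (5*(117 - 45)/26)*139 = (5*(1/26)*72)*139 = (180/13)*139 = 25020/13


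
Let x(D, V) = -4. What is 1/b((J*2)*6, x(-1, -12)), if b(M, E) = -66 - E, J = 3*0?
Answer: -1/62 ≈ -0.016129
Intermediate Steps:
J = 0
1/b((J*2)*6, x(-1, -12)) = 1/(-66 - 1*(-4)) = 1/(-66 + 4) = 1/(-62) = -1/62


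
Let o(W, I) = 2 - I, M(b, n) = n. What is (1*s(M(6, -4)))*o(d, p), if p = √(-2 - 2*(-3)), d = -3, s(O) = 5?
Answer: 0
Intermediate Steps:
p = 2 (p = √(-2 + 6) = √4 = 2)
(1*s(M(6, -4)))*o(d, p) = (1*5)*(2 - 1*2) = 5*(2 - 2) = 5*0 = 0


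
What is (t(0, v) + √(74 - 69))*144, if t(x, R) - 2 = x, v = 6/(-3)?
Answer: 288 + 144*√5 ≈ 609.99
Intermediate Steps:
v = -2 (v = 6*(-⅓) = -2)
t(x, R) = 2 + x
(t(0, v) + √(74 - 69))*144 = ((2 + 0) + √(74 - 69))*144 = (2 + √5)*144 = 288 + 144*√5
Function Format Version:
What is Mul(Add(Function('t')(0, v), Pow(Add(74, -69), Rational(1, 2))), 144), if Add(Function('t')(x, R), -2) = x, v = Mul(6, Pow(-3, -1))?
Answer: Add(288, Mul(144, Pow(5, Rational(1, 2)))) ≈ 609.99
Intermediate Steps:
v = -2 (v = Mul(6, Rational(-1, 3)) = -2)
Function('t')(x, R) = Add(2, x)
Mul(Add(Function('t')(0, v), Pow(Add(74, -69), Rational(1, 2))), 144) = Mul(Add(Add(2, 0), Pow(Add(74, -69), Rational(1, 2))), 144) = Mul(Add(2, Pow(5, Rational(1, 2))), 144) = Add(288, Mul(144, Pow(5, Rational(1, 2))))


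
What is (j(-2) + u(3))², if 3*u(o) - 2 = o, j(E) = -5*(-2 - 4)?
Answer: 9025/9 ≈ 1002.8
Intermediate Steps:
j(E) = 30 (j(E) = -5*(-6) = 30)
u(o) = ⅔ + o/3
(j(-2) + u(3))² = (30 + (⅔ + (⅓)*3))² = (30 + (⅔ + 1))² = (30 + 5/3)² = (95/3)² = 9025/9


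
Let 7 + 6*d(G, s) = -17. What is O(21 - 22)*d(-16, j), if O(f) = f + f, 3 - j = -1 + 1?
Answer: 8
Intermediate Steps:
j = 3 (j = 3 - (-1 + 1) = 3 - 1*0 = 3 + 0 = 3)
O(f) = 2*f
d(G, s) = -4 (d(G, s) = -7/6 + (1/6)*(-17) = -7/6 - 17/6 = -4)
O(21 - 22)*d(-16, j) = (2*(21 - 22))*(-4) = (2*(-1))*(-4) = -2*(-4) = 8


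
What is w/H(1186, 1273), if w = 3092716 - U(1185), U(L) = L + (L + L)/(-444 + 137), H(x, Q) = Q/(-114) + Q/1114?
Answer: -1585950088677/5142250 ≈ -3.0842e+5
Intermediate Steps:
H(x, Q) = -250*Q/31749 (H(x, Q) = Q*(-1/114) + Q*(1/1114) = -Q/114 + Q/1114 = -250*Q/31749)
U(L) = 305*L/307 (U(L) = L + (2*L)/(-307) = L + (2*L)*(-1/307) = L - 2*L/307 = 305*L/307)
w = 949102387/307 (w = 3092716 - 305*1185/307 = 3092716 - 1*361425/307 = 3092716 - 361425/307 = 949102387/307 ≈ 3.0915e+6)
w/H(1186, 1273) = 949102387/(307*((-250/31749*1273))) = 949102387/(307*(-16750/1671)) = (949102387/307)*(-1671/16750) = -1585950088677/5142250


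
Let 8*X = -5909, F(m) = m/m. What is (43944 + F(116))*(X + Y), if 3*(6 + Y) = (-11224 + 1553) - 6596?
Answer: -6504167615/24 ≈ -2.7101e+8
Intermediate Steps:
Y = -16285/3 (Y = -6 + ((-11224 + 1553) - 6596)/3 = -6 + (-9671 - 6596)/3 = -6 + (⅓)*(-16267) = -6 - 16267/3 = -16285/3 ≈ -5428.3)
F(m) = 1
X = -5909/8 (X = (⅛)*(-5909) = -5909/8 ≈ -738.63)
(43944 + F(116))*(X + Y) = (43944 + 1)*(-5909/8 - 16285/3) = 43945*(-148007/24) = -6504167615/24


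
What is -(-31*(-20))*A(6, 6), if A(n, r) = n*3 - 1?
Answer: -10540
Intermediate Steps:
A(n, r) = -1 + 3*n (A(n, r) = 3*n - 1 = -1 + 3*n)
-(-31*(-20))*A(6, 6) = -(-31*(-20))*(-1 + 3*6) = -620*(-1 + 18) = -620*17 = -1*10540 = -10540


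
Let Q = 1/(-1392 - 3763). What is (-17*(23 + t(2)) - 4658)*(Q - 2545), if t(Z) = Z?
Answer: 66686296508/5155 ≈ 1.2936e+7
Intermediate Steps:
Q = -1/5155 (Q = 1/(-5155) = -1/5155 ≈ -0.00019399)
(-17*(23 + t(2)) - 4658)*(Q - 2545) = (-17*(23 + 2) - 4658)*(-1/5155 - 2545) = (-17*25 - 4658)*(-13119476/5155) = (-425 - 4658)*(-13119476/5155) = -5083*(-13119476/5155) = 66686296508/5155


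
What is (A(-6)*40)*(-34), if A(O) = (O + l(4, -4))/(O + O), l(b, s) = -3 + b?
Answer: -1700/3 ≈ -566.67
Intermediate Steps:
A(O) = (1 + O)/(2*O) (A(O) = (O + (-3 + 4))/(O + O) = (O + 1)/((2*O)) = (1 + O)*(1/(2*O)) = (1 + O)/(2*O))
(A(-6)*40)*(-34) = (((½)*(1 - 6)/(-6))*40)*(-34) = (((½)*(-⅙)*(-5))*40)*(-34) = ((5/12)*40)*(-34) = (50/3)*(-34) = -1700/3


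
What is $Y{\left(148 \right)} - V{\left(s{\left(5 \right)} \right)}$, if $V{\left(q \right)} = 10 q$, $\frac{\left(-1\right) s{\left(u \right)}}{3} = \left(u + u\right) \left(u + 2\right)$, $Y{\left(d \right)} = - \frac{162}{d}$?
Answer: $\frac{155319}{74} \approx 2098.9$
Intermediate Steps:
$s{\left(u \right)} = - 6 u \left(2 + u\right)$ ($s{\left(u \right)} = - 3 \left(u + u\right) \left(u + 2\right) = - 3 \cdot 2 u \left(2 + u\right) = - 6 u \left(2 + u\right)$)
$Y{\left(148 \right)} - V{\left(s{\left(5 \right)} \right)} = - \frac{162}{148} - 10 \left(\left(-6\right) 5 \left(2 + 5\right)\right) = \left(-162\right) \frac{1}{148} - 10 \left(\left(-6\right) 5 \cdot 7\right) = - \frac{81}{74} - 10 \left(-210\right) = - \frac{81}{74} - -2100 = - \frac{81}{74} + 2100 = \frac{155319}{74}$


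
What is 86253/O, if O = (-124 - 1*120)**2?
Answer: 86253/59536 ≈ 1.4488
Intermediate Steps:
O = 59536 (O = (-124 - 120)**2 = (-244)**2 = 59536)
86253/O = 86253/59536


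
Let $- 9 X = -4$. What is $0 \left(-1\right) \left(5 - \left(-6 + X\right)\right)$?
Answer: $0$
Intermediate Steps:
$X = \frac{4}{9}$ ($X = \left(- \frac{1}{9}\right) \left(-4\right) = \frac{4}{9} \approx 0.44444$)
$0 \left(-1\right) \left(5 - \left(-6 + X\right)\right) = 0 \left(-1\right) \left(5 + \left(6 - \frac{4}{9}\right)\right) = 0 \left(5 + \left(6 - \frac{4}{9}\right)\right) = 0 \left(5 + \frac{50}{9}\right) = 0 \cdot \frac{95}{9} = 0$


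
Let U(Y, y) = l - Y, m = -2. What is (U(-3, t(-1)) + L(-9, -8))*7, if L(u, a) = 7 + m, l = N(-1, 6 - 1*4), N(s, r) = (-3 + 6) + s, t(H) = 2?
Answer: 70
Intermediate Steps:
N(s, r) = 3 + s
l = 2 (l = 3 - 1 = 2)
L(u, a) = 5 (L(u, a) = 7 - 2 = 5)
U(Y, y) = 2 - Y
(U(-3, t(-1)) + L(-9, -8))*7 = ((2 - 1*(-3)) + 5)*7 = ((2 + 3) + 5)*7 = (5 + 5)*7 = 10*7 = 70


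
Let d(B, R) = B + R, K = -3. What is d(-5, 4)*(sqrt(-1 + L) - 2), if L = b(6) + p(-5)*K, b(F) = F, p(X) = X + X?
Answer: 2 - sqrt(35) ≈ -3.9161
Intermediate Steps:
p(X) = 2*X
L = 36 (L = 6 + (2*(-5))*(-3) = 6 - 10*(-3) = 6 + 30 = 36)
d(-5, 4)*(sqrt(-1 + L) - 2) = (-5 + 4)*(sqrt(-1 + 36) - 2) = -(sqrt(35) - 2) = -(-2 + sqrt(35)) = 2 - sqrt(35)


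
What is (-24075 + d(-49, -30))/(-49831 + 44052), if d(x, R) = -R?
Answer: 24045/5779 ≈ 4.1608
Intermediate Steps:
(-24075 + d(-49, -30))/(-49831 + 44052) = (-24075 - 1*(-30))/(-49831 + 44052) = (-24075 + 30)/(-5779) = -24045*(-1/5779) = 24045/5779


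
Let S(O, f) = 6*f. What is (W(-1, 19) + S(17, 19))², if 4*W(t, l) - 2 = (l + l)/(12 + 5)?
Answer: 3825936/289 ≈ 13239.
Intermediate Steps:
W(t, l) = ½ + l/34 (W(t, l) = ½ + ((l + l)/(12 + 5))/4 = ½ + ((2*l)/17)/4 = ½ + ((2*l)*(1/17))/4 = ½ + (2*l/17)/4 = ½ + l/34)
(W(-1, 19) + S(17, 19))² = ((½ + (1/34)*19) + 6*19)² = ((½ + 19/34) + 114)² = (18/17 + 114)² = (1956/17)² = 3825936/289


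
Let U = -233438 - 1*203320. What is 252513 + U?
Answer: -184245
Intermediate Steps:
U = -436758 (U = -233438 - 203320 = -436758)
252513 + U = 252513 - 436758 = -184245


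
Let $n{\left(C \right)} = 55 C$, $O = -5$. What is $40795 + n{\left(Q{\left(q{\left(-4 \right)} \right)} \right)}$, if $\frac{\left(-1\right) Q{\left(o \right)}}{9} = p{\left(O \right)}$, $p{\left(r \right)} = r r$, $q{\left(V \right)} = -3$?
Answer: $28420$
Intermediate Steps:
$p{\left(r \right)} = r^{2}$
$Q{\left(o \right)} = -225$ ($Q{\left(o \right)} = - 9 \left(-5\right)^{2} = \left(-9\right) 25 = -225$)
$40795 + n{\left(Q{\left(q{\left(-4 \right)} \right)} \right)} = 40795 + 55 \left(-225\right) = 40795 - 12375 = 28420$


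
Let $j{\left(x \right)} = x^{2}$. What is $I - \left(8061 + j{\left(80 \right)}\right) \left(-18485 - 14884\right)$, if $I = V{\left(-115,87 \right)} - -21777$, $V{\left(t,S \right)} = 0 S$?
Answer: $482570886$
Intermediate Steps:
$V{\left(t,S \right)} = 0$
$I = 21777$ ($I = 0 - -21777 = 0 + 21777 = 21777$)
$I - \left(8061 + j{\left(80 \right)}\right) \left(-18485 - 14884\right) = 21777 - \left(8061 + 80^{2}\right) \left(-18485 - 14884\right) = 21777 - \left(8061 + 6400\right) \left(-33369\right) = 21777 - 14461 \left(-33369\right) = 21777 - -482549109 = 21777 + 482549109 = 482570886$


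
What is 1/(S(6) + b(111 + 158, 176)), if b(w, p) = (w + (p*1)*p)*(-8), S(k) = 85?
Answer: -1/249875 ≈ -4.0020e-6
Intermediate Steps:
b(w, p) = -8*w - 8*p² (b(w, p) = (w + p*p)*(-8) = (w + p²)*(-8) = -8*w - 8*p²)
1/(S(6) + b(111 + 158, 176)) = 1/(85 + (-8*(111 + 158) - 8*176²)) = 1/(85 + (-8*269 - 8*30976)) = 1/(85 + (-2152 - 247808)) = 1/(85 - 249960) = 1/(-249875) = -1/249875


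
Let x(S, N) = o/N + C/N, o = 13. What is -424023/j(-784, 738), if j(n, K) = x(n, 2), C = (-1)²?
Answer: -424023/7 ≈ -60575.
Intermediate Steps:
C = 1
x(S, N) = 14/N (x(S, N) = 13/N + 1/N = 14/N)
j(n, K) = 7 (j(n, K) = 14/2 = 14*(½) = 7)
-424023/j(-784, 738) = -424023/7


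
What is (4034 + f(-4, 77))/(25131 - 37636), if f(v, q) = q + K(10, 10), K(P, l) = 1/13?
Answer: -53444/162565 ≈ -0.32875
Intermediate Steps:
K(P, l) = 1/13
f(v, q) = 1/13 + q (f(v, q) = q + 1/13 = 1/13 + q)
(4034 + f(-4, 77))/(25131 - 37636) = (4034 + (1/13 + 77))/(25131 - 37636) = (4034 + 1002/13)/(-12505) = (53444/13)*(-1/12505) = -53444/162565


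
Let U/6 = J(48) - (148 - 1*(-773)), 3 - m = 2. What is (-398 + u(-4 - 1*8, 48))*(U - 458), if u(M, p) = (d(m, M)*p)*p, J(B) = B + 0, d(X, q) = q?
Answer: 159750016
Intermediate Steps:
m = 1 (m = 3 - 1*2 = 3 - 2 = 1)
J(B) = B
U = -5238 (U = 6*(48 - (148 - 1*(-773))) = 6*(48 - (148 + 773)) = 6*(48 - 1*921) = 6*(48 - 921) = 6*(-873) = -5238)
u(M, p) = M*p**2 (u(M, p) = (M*p)*p = M*p**2)
(-398 + u(-4 - 1*8, 48))*(U - 458) = (-398 + (-4 - 1*8)*48**2)*(-5238 - 458) = (-398 + (-4 - 8)*2304)*(-5696) = (-398 - 12*2304)*(-5696) = (-398 - 27648)*(-5696) = -28046*(-5696) = 159750016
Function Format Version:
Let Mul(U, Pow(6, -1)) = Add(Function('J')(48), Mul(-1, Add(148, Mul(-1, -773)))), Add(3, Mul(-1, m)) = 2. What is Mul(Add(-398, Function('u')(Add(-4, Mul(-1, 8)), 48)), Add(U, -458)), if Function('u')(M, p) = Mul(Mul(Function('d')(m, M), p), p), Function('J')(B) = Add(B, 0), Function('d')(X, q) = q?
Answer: 159750016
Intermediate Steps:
m = 1 (m = Add(3, Mul(-1, 2)) = Add(3, -2) = 1)
Function('J')(B) = B
U = -5238 (U = Mul(6, Add(48, Mul(-1, Add(148, Mul(-1, -773))))) = Mul(6, Add(48, Mul(-1, Add(148, 773)))) = Mul(6, Add(48, Mul(-1, 921))) = Mul(6, Add(48, -921)) = Mul(6, -873) = -5238)
Function('u')(M, p) = Mul(M, Pow(p, 2)) (Function('u')(M, p) = Mul(Mul(M, p), p) = Mul(M, Pow(p, 2)))
Mul(Add(-398, Function('u')(Add(-4, Mul(-1, 8)), 48)), Add(U, -458)) = Mul(Add(-398, Mul(Add(-4, Mul(-1, 8)), Pow(48, 2))), Add(-5238, -458)) = Mul(Add(-398, Mul(Add(-4, -8), 2304)), -5696) = Mul(Add(-398, Mul(-12, 2304)), -5696) = Mul(Add(-398, -27648), -5696) = Mul(-28046, -5696) = 159750016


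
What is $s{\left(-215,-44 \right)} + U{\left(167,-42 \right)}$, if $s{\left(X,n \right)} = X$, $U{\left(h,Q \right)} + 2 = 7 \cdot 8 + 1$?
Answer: $-160$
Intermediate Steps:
$U{\left(h,Q \right)} = 55$ ($U{\left(h,Q \right)} = -2 + \left(7 \cdot 8 + 1\right) = -2 + \left(56 + 1\right) = -2 + 57 = 55$)
$s{\left(-215,-44 \right)} + U{\left(167,-42 \right)} = -215 + 55 = -160$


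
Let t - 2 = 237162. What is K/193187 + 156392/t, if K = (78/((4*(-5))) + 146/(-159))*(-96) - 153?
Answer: 2006468411411/3035376360505 ≈ 0.66103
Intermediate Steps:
t = 237164 (t = 2 + 237162 = 237164)
K = 82031/265 (K = (78/(-20) + 146*(-1/159))*(-96) - 153 = (78*(-1/20) - 146/159)*(-96) - 153 = (-39/10 - 146/159)*(-96) - 153 = -7661/1590*(-96) - 153 = 122576/265 - 153 = 82031/265 ≈ 309.55)
K/193187 + 156392/t = (82031/265)/193187 + 156392/237164 = (82031/265)*(1/193187) + 156392*(1/237164) = 82031/51194555 + 39098/59291 = 2006468411411/3035376360505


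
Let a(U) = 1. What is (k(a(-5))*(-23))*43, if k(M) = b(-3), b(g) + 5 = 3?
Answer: 1978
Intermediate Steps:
b(g) = -2 (b(g) = -5 + 3 = -2)
k(M) = -2
(k(a(-5))*(-23))*43 = -2*(-23)*43 = 46*43 = 1978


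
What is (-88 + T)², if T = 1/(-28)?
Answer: 6076225/784 ≈ 7750.3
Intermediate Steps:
T = -1/28 ≈ -0.035714
(-88 + T)² = (-88 - 1/28)² = (-2465/28)² = 6076225/784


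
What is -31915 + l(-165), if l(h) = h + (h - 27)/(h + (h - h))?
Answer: -1764336/55 ≈ -32079.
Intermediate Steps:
l(h) = h + (-27 + h)/h (l(h) = h + (-27 + h)/(h + 0) = h + (-27 + h)/h)
-31915 + l(-165) = -31915 + (1 - 165 - 27/(-165)) = -31915 + (1 - 165 - 27*(-1/165)) = -31915 + (1 - 165 + 9/55) = -31915 - 9011/55 = -1764336/55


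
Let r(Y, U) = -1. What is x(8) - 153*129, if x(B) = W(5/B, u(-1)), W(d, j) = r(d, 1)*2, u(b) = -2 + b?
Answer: -19739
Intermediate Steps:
W(d, j) = -2 (W(d, j) = -1*2 = -2)
x(B) = -2
x(8) - 153*129 = -2 - 153*129 = -2 - 19737 = -19739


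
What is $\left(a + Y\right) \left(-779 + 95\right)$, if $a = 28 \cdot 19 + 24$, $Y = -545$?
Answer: $-7524$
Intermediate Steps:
$a = 556$ ($a = 532 + 24 = 556$)
$\left(a + Y\right) \left(-779 + 95\right) = \left(556 - 545\right) \left(-779 + 95\right) = 11 \left(-684\right) = -7524$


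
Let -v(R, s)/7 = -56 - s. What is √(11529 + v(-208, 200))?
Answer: √13321 ≈ 115.42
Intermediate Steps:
v(R, s) = 392 + 7*s (v(R, s) = -7*(-56 - s) = 392 + 7*s)
√(11529 + v(-208, 200)) = √(11529 + (392 + 7*200)) = √(11529 + (392 + 1400)) = √(11529 + 1792) = √13321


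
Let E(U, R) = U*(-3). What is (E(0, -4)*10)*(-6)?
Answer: 0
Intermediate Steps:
E(U, R) = -3*U
(E(0, -4)*10)*(-6) = (-3*0*10)*(-6) = (0*10)*(-6) = 0*(-6) = 0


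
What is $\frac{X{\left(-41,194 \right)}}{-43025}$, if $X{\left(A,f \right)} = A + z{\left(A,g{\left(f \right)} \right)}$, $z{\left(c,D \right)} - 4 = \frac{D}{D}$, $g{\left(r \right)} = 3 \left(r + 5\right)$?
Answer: $\frac{36}{43025} \approx 0.00083672$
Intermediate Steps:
$g{\left(r \right)} = 15 + 3 r$ ($g{\left(r \right)} = 3 \left(5 + r\right) = 15 + 3 r$)
$z{\left(c,D \right)} = 5$ ($z{\left(c,D \right)} = 4 + \frac{D}{D} = 4 + 1 = 5$)
$X{\left(A,f \right)} = 5 + A$ ($X{\left(A,f \right)} = A + 5 = 5 + A$)
$\frac{X{\left(-41,194 \right)}}{-43025} = \frac{5 - 41}{-43025} = \left(-36\right) \left(- \frac{1}{43025}\right) = \frac{36}{43025}$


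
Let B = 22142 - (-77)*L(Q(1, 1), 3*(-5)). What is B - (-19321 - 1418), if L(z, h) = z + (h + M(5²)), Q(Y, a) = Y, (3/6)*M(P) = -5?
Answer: 41033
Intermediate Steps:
M(P) = -10 (M(P) = 2*(-5) = -10)
L(z, h) = -10 + h + z (L(z, h) = z + (h - 10) = z + (-10 + h) = -10 + h + z)
B = 20294 (B = 22142 - (-77)*(-10 + 3*(-5) + 1) = 22142 - (-77)*(-10 - 15 + 1) = 22142 - (-77)*(-24) = 22142 - 1*1848 = 22142 - 1848 = 20294)
B - (-19321 - 1418) = 20294 - (-19321 - 1418) = 20294 - 1*(-20739) = 20294 + 20739 = 41033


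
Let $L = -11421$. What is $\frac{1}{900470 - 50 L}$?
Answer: $\frac{1}{1471520} \approx 6.7957 \cdot 10^{-7}$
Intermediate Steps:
$\frac{1}{900470 - 50 L} = \frac{1}{900470 - -571050} = \frac{1}{900470 + 571050} = \frac{1}{1471520}$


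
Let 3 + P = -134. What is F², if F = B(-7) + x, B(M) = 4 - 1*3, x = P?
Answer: 18496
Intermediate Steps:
P = -137 (P = -3 - 134 = -137)
x = -137
B(M) = 1 (B(M) = 4 - 3 = 1)
F = -136 (F = 1 - 137 = -136)
F² = (-136)² = 18496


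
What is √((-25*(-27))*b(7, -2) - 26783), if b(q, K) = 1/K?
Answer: I*√108482/2 ≈ 164.68*I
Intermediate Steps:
√((-25*(-27))*b(7, -2) - 26783) = √(-25*(-27)/(-2) - 26783) = √(675*(-½) - 26783) = √(-675/2 - 26783) = √(-54241/2) = I*√108482/2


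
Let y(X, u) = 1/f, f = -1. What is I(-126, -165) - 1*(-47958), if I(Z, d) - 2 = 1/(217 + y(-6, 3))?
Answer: 10359361/216 ≈ 47960.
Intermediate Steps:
y(X, u) = -1 (y(X, u) = 1/(-1) = -1)
I(Z, d) = 433/216 (I(Z, d) = 2 + 1/(217 - 1) = 2 + 1/216 = 433/216)
I(-126, -165) - 1*(-47958) = 433/216 - 1*(-47958) = 433/216 + 47958 = 10359361/216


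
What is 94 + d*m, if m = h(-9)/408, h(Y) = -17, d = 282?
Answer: 329/4 ≈ 82.250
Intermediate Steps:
m = -1/24 (m = -17/408 = -17*1/408 = -1/24 ≈ -0.041667)
94 + d*m = 94 + 282*(-1/24) = 94 - 47/4 = 329/4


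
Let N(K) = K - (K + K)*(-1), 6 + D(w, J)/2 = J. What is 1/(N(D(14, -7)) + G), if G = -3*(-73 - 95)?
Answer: 1/426 ≈ 0.0023474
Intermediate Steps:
D(w, J) = -12 + 2*J
G = 504 (G = -3*(-168) = 504)
N(K) = 3*K (N(K) = K - 2*K*(-1) = K - (-2)*K = K + 2*K = 3*K)
1/(N(D(14, -7)) + G) = 1/(3*(-12 + 2*(-7)) + 504) = 1/(3*(-12 - 14) + 504) = 1/(3*(-26) + 504) = 1/(-78 + 504) = 1/426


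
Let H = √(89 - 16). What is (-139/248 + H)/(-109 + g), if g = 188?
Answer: -139/19592 + √73/79 ≈ 0.10106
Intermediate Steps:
H = √73 ≈ 8.5440
(-139/248 + H)/(-109 + g) = (-139/248 + √73)/(-109 + 188) = (-139*1/248 + √73)/79 = (-139/248 + √73)*(1/79) = -139/19592 + √73/79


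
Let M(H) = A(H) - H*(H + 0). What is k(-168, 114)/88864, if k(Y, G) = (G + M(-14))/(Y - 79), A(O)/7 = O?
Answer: 45/5487352 ≈ 8.2007e-6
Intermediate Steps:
A(O) = 7*O
M(H) = -H² + 7*H (M(H) = 7*H - H*(H + 0) = 7*H - H*H = 7*H - H² = -H² + 7*H)
k(Y, G) = (-294 + G)/(-79 + Y) (k(Y, G) = (G - 14*(7 - 1*(-14)))/(Y - 79) = (G - 14*(7 + 14))/(-79 + Y) = (G - 14*21)/(-79 + Y) = (G - 294)/(-79 + Y) = (-294 + G)/(-79 + Y))
k(-168, 114)/88864 = ((-294 + 114)/(-79 - 168))/88864 = (-180/(-247))*(1/88864) = -1/247*(-180)*(1/88864) = (180/247)*(1/88864) = 45/5487352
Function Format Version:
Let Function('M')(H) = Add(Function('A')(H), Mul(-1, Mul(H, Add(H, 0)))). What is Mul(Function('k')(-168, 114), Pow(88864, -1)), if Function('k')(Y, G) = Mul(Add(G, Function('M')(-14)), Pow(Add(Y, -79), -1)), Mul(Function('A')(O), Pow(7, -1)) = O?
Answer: Rational(45, 5487352) ≈ 8.2007e-6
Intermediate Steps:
Function('A')(O) = Mul(7, O)
Function('M')(H) = Add(Mul(-1, Pow(H, 2)), Mul(7, H)) (Function('M')(H) = Add(Mul(7, H), Mul(-1, Mul(H, Add(H, 0)))) = Add(Mul(7, H), Mul(-1, Mul(H, H))) = Add(Mul(7, H), Mul(-1, Pow(H, 2))) = Add(Mul(-1, Pow(H, 2)), Mul(7, H)))
Function('k')(Y, G) = Mul(Pow(Add(-79, Y), -1), Add(-294, G)) (Function('k')(Y, G) = Mul(Add(G, Mul(-14, Add(7, Mul(-1, -14)))), Pow(Add(Y, -79), -1)) = Mul(Add(G, Mul(-14, Add(7, 14))), Pow(Add(-79, Y), -1)) = Mul(Add(G, Mul(-14, 21)), Pow(Add(-79, Y), -1)) = Mul(Add(G, -294), Pow(Add(-79, Y), -1)) = Mul(Add(-294, G), Pow(Add(-79, Y), -1)) = Mul(Pow(Add(-79, Y), -1), Add(-294, G)))
Mul(Function('k')(-168, 114), Pow(88864, -1)) = Mul(Mul(Pow(Add(-79, -168), -1), Add(-294, 114)), Pow(88864, -1)) = Mul(Mul(Pow(-247, -1), -180), Rational(1, 88864)) = Mul(Mul(Rational(-1, 247), -180), Rational(1, 88864)) = Mul(Rational(180, 247), Rational(1, 88864)) = Rational(45, 5487352)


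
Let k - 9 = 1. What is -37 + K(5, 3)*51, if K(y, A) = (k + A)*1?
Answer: 626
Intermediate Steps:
k = 10 (k = 9 + 1 = 10)
K(y, A) = 10 + A (K(y, A) = (10 + A)*1 = 10 + A)
-37 + K(5, 3)*51 = -37 + (10 + 3)*51 = -37 + 13*51 = -37 + 663 = 626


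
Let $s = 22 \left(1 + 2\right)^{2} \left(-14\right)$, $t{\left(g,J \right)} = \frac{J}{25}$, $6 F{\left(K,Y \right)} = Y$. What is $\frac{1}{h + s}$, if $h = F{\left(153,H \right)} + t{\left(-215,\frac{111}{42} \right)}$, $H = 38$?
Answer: $- \frac{1050}{2903839} \approx -0.00036159$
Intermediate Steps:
$F{\left(K,Y \right)} = \frac{Y}{6}$
$t{\left(g,J \right)} = \frac{J}{25}$ ($t{\left(g,J \right)} = J \frac{1}{25} = \frac{J}{25}$)
$h = \frac{6761}{1050}$ ($h = \frac{1}{6} \cdot 38 + \frac{111 \cdot \frac{1}{42}}{25} = \frac{19}{3} + \frac{111 \cdot \frac{1}{42}}{25} = \frac{19}{3} + \frac{1}{25} \cdot \frac{37}{14} = \frac{19}{3} + \frac{37}{350} = \frac{6761}{1050} \approx 6.439$)
$s = -2772$ ($s = 22 \cdot 3^{2} \left(-14\right) = 22 \cdot 9 \left(-14\right) = 198 \left(-14\right) = -2772$)
$\frac{1}{h + s} = \frac{1}{\frac{6761}{1050} - 2772} = \frac{1}{- \frac{2903839}{1050}} = - \frac{1050}{2903839}$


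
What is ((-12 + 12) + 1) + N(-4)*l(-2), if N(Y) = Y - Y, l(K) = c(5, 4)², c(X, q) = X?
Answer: 1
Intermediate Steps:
l(K) = 25 (l(K) = 5² = 25)
N(Y) = 0
((-12 + 12) + 1) + N(-4)*l(-2) = ((-12 + 12) + 1) + 0*25 = (0 + 1) + 0 = 1 + 0 = 1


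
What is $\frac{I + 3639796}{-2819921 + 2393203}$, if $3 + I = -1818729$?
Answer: $- \frac{910532}{213359} \approx -4.2676$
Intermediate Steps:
$I = -1818732$ ($I = -3 - 1818729 = -1818732$)
$\frac{I + 3639796}{-2819921 + 2393203} = \frac{-1818732 + 3639796}{-2819921 + 2393203} = \frac{1821064}{-426718} = 1821064 \left(- \frac{1}{426718}\right) = - \frac{910532}{213359}$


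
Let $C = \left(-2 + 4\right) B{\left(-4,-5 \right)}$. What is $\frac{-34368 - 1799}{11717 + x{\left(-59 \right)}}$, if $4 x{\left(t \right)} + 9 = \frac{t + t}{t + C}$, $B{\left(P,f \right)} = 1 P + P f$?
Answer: $- \frac{3906036}{1265311} \approx -3.087$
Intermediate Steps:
$B{\left(P,f \right)} = P + P f$
$C = 32$ ($C = \left(-2 + 4\right) \left(- 4 \left(1 - 5\right)\right) = 2 \left(\left(-4\right) \left(-4\right)\right) = 2 \cdot 16 = 32$)
$x{\left(t \right)} = - \frac{9}{4} + \frac{t}{2 \left(32 + t\right)}$ ($x{\left(t \right)} = - \frac{9}{4} + \frac{\left(t + t\right) \frac{1}{t + 32}}{4} = - \frac{9}{4} + \frac{2 t \frac{1}{32 + t}}{4} = - \frac{9}{4} + \frac{t}{2 \left(32 + t\right)}$)
$\frac{-34368 - 1799}{11717 + x{\left(-59 \right)}} = \frac{-34368 - 1799}{11717 + \frac{-288 - -413}{4 \left(32 - 59\right)}} = - \frac{36167}{11717 + \frac{-288 + 413}{4 \left(-27\right)}} = - \frac{36167}{11717 + \frac{1}{4} \left(- \frac{1}{27}\right) 125} = - \frac{36167}{11717 - \frac{125}{108}} = - \frac{36167}{\frac{1265311}{108}} = \left(-36167\right) \frac{108}{1265311} = - \frac{3906036}{1265311}$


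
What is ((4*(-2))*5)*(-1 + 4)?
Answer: -120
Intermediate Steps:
((4*(-2))*5)*(-1 + 4) = -8*5*3 = -40*3 = -120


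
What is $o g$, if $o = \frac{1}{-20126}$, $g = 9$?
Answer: $- \frac{9}{20126} \approx -0.00044718$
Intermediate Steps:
$o = - \frac{1}{20126} \approx -4.9687 \cdot 10^{-5}$
$o g = \left(- \frac{1}{20126}\right) 9 = - \frac{9}{20126}$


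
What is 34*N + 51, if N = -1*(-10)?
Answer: 391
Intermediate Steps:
N = 10
34*N + 51 = 34*10 + 51 = 340 + 51 = 391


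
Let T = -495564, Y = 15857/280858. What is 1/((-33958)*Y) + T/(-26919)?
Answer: 44473296794147/2415854654919 ≈ 18.409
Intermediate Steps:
Y = 15857/280858 (Y = 15857*(1/280858) = 15857/280858 ≈ 0.056459)
1/((-33958)*Y) + T/(-26919) = 1/((-33958)*(15857/280858)) - 495564/(-26919) = -1/33958*280858/15857 - 495564*(-1/26919) = -140429/269236003 + 165188/8973 = 44473296794147/2415854654919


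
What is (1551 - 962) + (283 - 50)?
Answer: 822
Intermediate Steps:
(1551 - 962) + (283 - 50) = 589 + 233 = 822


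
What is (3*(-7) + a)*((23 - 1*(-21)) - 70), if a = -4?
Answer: 650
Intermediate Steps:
(3*(-7) + a)*((23 - 1*(-21)) - 70) = (3*(-7) - 4)*((23 - 1*(-21)) - 70) = (-21 - 4)*((23 + 21) - 70) = -25*(44 - 70) = -25*(-26) = 650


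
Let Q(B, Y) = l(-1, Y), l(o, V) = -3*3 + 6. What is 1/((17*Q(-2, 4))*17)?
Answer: -1/867 ≈ -0.0011534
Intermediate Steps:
l(o, V) = -3 (l(o, V) = -9 + 6 = -3)
Q(B, Y) = -3
1/((17*Q(-2, 4))*17) = 1/((17*(-3))*17) = 1/(-51*17) = 1/(-867) = -1/867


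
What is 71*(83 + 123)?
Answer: 14626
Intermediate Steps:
71*(83 + 123) = 71*206 = 14626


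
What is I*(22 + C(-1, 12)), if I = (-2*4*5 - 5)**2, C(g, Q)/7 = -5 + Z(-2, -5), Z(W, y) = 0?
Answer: -26325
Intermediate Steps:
C(g, Q) = -35 (C(g, Q) = 7*(-5 + 0) = 7*(-5) = -35)
I = 2025 (I = (-8*5 - 5)**2 = (-40 - 5)**2 = (-45)**2 = 2025)
I*(22 + C(-1, 12)) = 2025*(22 - 35) = 2025*(-13) = -26325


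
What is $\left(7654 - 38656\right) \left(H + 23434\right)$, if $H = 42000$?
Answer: $-2028584868$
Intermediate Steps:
$\left(7654 - 38656\right) \left(H + 23434\right) = \left(7654 - 38656\right) \left(42000 + 23434\right) = \left(-31002\right) 65434 = -2028584868$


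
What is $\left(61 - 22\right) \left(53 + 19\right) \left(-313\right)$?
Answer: $-878904$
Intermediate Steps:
$\left(61 - 22\right) \left(53 + 19\right) \left(-313\right) = 39 \cdot 72 \left(-313\right) = 2808 \left(-313\right) = -878904$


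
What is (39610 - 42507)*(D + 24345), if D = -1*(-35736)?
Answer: -174054657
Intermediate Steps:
D = 35736
(39610 - 42507)*(D + 24345) = (39610 - 42507)*(35736 + 24345) = -2897*60081 = -174054657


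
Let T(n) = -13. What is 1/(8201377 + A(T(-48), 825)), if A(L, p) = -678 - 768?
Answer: 1/8199931 ≈ 1.2195e-7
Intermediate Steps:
A(L, p) = -1446
1/(8201377 + A(T(-48), 825)) = 1/(8201377 - 1446) = 1/8199931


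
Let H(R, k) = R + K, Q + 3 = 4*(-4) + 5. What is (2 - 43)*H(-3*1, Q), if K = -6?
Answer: 369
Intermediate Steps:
Q = -14 (Q = -3 + (4*(-4) + 5) = -3 + (-16 + 5) = -3 - 11 = -14)
H(R, k) = -6 + R (H(R, k) = R - 6 = -6 + R)
(2 - 43)*H(-3*1, Q) = (2 - 43)*(-6 - 3*1) = -41*(-6 - 3) = -41*(-9) = 369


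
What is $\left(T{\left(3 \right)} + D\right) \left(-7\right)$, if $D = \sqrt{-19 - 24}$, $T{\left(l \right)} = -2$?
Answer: $14 - 7 i \sqrt{43} \approx 14.0 - 45.902 i$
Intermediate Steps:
$D = i \sqrt{43}$ ($D = \sqrt{-43} = i \sqrt{43} \approx 6.5574 i$)
$\left(T{\left(3 \right)} + D\right) \left(-7\right) = \left(-2 + i \sqrt{43}\right) \left(-7\right) = 14 - 7 i \sqrt{43}$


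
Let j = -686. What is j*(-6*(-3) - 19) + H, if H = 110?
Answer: 796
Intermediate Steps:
j*(-6*(-3) - 19) + H = -686*(-6*(-3) - 19) + 110 = -686*(18 - 19) + 110 = -686*(-1) + 110 = 686 + 110 = 796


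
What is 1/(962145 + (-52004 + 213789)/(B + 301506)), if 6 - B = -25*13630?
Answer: 642262/617949333775 ≈ 1.0393e-6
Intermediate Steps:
B = 340756 (B = 6 - (-25)*13630 = 6 - 1*(-340750) = 6 + 340750 = 340756)
1/(962145 + (-52004 + 213789)/(B + 301506)) = 1/(962145 + (-52004 + 213789)/(340756 + 301506)) = 1/(962145 + 161785/642262) = 1/(617949333775/642262) = 642262/617949333775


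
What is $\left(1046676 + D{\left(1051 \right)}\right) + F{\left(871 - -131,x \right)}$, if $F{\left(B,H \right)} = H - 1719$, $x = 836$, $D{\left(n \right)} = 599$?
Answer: $1046392$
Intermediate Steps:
$F{\left(B,H \right)} = -1719 + H$
$\left(1046676 + D{\left(1051 \right)}\right) + F{\left(871 - -131,x \right)} = \left(1046676 + 599\right) + \left(-1719 + 836\right) = 1047275 - 883 = 1046392$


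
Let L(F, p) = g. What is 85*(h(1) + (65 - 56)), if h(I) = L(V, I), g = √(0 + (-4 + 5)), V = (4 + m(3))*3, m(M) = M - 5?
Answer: 850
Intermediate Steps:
m(M) = -5 + M
V = 6 (V = (4 + (-5 + 3))*3 = (4 - 2)*3 = 2*3 = 6)
g = 1 (g = √(0 + 1) = √1 = 1)
L(F, p) = 1
h(I) = 1
85*(h(1) + (65 - 56)) = 85*(1 + (65 - 56)) = 85*(1 + 9) = 85*10 = 850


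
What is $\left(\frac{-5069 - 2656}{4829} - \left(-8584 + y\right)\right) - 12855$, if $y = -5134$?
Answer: $\frac{4159702}{4829} \approx 861.4$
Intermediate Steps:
$\left(\frac{-5069 - 2656}{4829} - \left(-8584 + y\right)\right) - 12855 = \left(\frac{-5069 - 2656}{4829} + \left(8584 - -5134\right)\right) - 12855 = \left(\left(-5069 - 2656\right) \frac{1}{4829} + \left(8584 + 5134\right)\right) - 12855 = \left(\left(-7725\right) \frac{1}{4829} + 13718\right) - 12855 = \left(- \frac{7725}{4829} + 13718\right) - 12855 = \frac{66236497}{4829} - 12855 = \frac{4159702}{4829}$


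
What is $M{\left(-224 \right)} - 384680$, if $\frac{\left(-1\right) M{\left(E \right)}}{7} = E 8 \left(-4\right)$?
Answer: $-434856$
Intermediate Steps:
$M{\left(E \right)} = 224 E$ ($M{\left(E \right)} = - 7 E 8 \left(-4\right) = - 7 \cdot 8 E \left(-4\right) = - 7 \left(- 32 E\right) = 224 E$)
$M{\left(-224 \right)} - 384680 = 224 \left(-224\right) - 384680 = -50176 - 384680 = -434856$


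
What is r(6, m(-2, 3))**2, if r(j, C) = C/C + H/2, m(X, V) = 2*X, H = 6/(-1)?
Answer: 4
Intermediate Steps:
H = -6 (H = 6*(-1) = -6)
r(j, C) = -2 (r(j, C) = C/C - 6/2 = 1 - 6*1/2 = 1 - 3 = -2)
r(6, m(-2, 3))**2 = (-2)**2 = 4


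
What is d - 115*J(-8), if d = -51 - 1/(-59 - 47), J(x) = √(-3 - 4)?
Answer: -5405/106 - 115*I*√7 ≈ -50.991 - 304.26*I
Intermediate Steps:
J(x) = I*√7 (J(x) = √(-7) = I*√7)
d = -5405/106 (d = -51 - 1/(-106) = -51 - 1*(-1/106) = -51 + 1/106 = -5405/106 ≈ -50.991)
d - 115*J(-8) = -5405/106 - 115*I*√7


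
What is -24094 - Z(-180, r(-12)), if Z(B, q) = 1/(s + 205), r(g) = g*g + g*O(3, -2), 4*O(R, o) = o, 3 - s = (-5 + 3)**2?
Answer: -4915177/204 ≈ -24094.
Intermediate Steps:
s = -1 (s = 3 - (-5 + 3)**2 = 3 - 1*(-2)**2 = 3 - 1*4 = 3 - 4 = -1)
O(R, o) = o/4
r(g) = g**2 - g/2 (r(g) = g*g + g*((1/4)*(-2)) = g**2 + g*(-1/2) = g**2 - g/2)
Z(B, q) = 1/204 (Z(B, q) = 1/(-1 + 205) = 1/204)
-24094 - Z(-180, r(-12)) = -24094 - 1*1/204 = -24094 - 1/204 = -4915177/204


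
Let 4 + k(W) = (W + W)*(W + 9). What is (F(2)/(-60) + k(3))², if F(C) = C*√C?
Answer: (2040 - √2)²/900 ≈ 4617.6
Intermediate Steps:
F(C) = C^(3/2)
k(W) = -4 + 2*W*(9 + W) (k(W) = -4 + (W + W)*(W + 9) = -4 + (2*W)*(9 + W) = -4 + 2*W*(9 + W))
(F(2)/(-60) + k(3))² = (2^(3/2)/(-60) + (-4 + 2*3² + 18*3))² = ((2*√2)*(-1/60) + (-4 + 2*9 + 54))² = (-√2/30 + (-4 + 18 + 54))² = (-√2/30 + 68)² = (68 - √2/30)²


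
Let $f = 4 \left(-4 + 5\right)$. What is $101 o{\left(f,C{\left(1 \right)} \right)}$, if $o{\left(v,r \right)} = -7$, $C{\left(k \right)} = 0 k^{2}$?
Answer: $-707$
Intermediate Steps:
$C{\left(k \right)} = 0$
$f = 4$ ($f = 4 \cdot 1 = 4$)
$101 o{\left(f,C{\left(1 \right)} \right)} = 101 \left(-7\right) = -707$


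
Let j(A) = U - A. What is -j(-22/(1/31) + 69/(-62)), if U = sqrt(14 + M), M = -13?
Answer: -42415/62 ≈ -684.11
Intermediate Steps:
U = 1 (U = sqrt(14 - 13) = sqrt(1) = 1)
j(A) = 1 - A
-j(-22/(1/31) + 69/(-62)) = -(1 - (-22/(1/31) + 69/(-62))) = -(1 - (-22/1/31 + 69*(-1/62))) = -(1 - (-22*31 - 69/62)) = -(1 - (-682 - 69/62)) = -(1 - 1*(-42353/62)) = -(1 + 42353/62) = -1*42415/62 = -42415/62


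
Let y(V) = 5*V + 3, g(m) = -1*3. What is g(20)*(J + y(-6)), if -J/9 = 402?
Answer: 10935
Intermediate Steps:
g(m) = -3
J = -3618 (J = -9*402 = -3618)
y(V) = 3 + 5*V
g(20)*(J + y(-6)) = -3*(-3618 + (3 + 5*(-6))) = -3*(-3618 + (3 - 30)) = -3*(-3618 - 27) = -3*(-3645) = 10935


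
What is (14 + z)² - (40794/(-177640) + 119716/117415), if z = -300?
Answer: 170605182215487/2085760060 ≈ 81795.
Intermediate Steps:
(14 + z)² - (40794/(-177640) + 119716/117415) = (14 - 300)² - (40794/(-177640) + 119716/117415) = (-286)² - (40794*(-1/177640) + 119716*(1/117415)) = 81796 - (-20397/88820 + 119716/117415) = 81796 - 1*1647652273/2085760060 = 81796 - 1647652273/2085760060 = 170605182215487/2085760060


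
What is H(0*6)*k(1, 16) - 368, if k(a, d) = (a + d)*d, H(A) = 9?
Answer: 2080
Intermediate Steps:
k(a, d) = d*(a + d)
H(0*6)*k(1, 16) - 368 = 9*(16*(1 + 16)) - 368 = 9*(16*17) - 368 = 9*272 - 368 = 2448 - 368 = 2080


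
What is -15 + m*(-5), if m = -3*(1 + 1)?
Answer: 15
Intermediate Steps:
m = -6 (m = -3*2 = -6)
-15 + m*(-5) = -15 - 6*(-5) = -15 + 30 = 15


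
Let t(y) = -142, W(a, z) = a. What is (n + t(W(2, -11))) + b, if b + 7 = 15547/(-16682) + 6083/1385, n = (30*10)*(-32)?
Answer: -225166508919/23104570 ≈ -9745.5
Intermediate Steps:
n = -9600 (n = 300*(-32) = -9600)
b = -81787979/23104570 (b = -7 + (15547/(-16682) + 6083/1385) = -7 + (15547*(-1/16682) + 6083*(1/1385)) = -7 + (-15547/16682 + 6083/1385) = -7 + 79944011/23104570 = -81787979/23104570 ≈ -3.5399)
(n + t(W(2, -11))) + b = (-9600 - 142) - 81787979/23104570 = -9742 - 81787979/23104570 = -225166508919/23104570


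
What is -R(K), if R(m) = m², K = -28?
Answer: -784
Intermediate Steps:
-R(K) = -1*(-28)² = -1*784 = -784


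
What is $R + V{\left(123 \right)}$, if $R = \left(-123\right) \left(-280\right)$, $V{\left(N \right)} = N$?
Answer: $34563$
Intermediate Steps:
$R = 34440$
$R + V{\left(123 \right)} = 34440 + 123 = 34563$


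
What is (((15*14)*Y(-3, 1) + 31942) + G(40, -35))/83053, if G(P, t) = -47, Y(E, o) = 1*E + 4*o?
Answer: 32105/83053 ≈ 0.38656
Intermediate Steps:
Y(E, o) = E + 4*o
(((15*14)*Y(-3, 1) + 31942) + G(40, -35))/83053 = (((15*14)*(-3 + 4*1) + 31942) - 47)/83053 = ((210*(-3 + 4) + 31942) - 47)*(1/83053) = ((210*1 + 31942) - 47)*(1/83053) = ((210 + 31942) - 47)*(1/83053) = (32152 - 47)*(1/83053) = 32105*(1/83053) = 32105/83053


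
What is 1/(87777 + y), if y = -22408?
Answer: 1/65369 ≈ 1.5298e-5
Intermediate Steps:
1/(87777 + y) = 1/(87777 - 22408) = 1/65369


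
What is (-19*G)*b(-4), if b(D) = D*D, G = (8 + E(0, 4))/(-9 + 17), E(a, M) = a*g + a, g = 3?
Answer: -304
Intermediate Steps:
E(a, M) = 4*a (E(a, M) = a*3 + a = 3*a + a = 4*a)
G = 1 (G = (8 + 4*0)/(-9 + 17) = (8 + 0)/8 = 8*(⅛) = 1)
b(D) = D²
(-19*G)*b(-4) = -19*1*(-4)² = -19*16 = -304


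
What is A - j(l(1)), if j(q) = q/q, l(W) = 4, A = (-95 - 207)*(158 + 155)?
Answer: -94527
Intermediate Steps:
A = -94526 (A = -302*313 = -94526)
j(q) = 1
A - j(l(1)) = -94526 - 1*1 = -94526 - 1 = -94527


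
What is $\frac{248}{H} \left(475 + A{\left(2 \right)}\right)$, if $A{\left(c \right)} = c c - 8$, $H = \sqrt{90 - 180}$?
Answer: $- \frac{19468 i \sqrt{10}}{5} \approx - 12313.0 i$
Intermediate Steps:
$H = 3 i \sqrt{10}$ ($H = \sqrt{-90} = 3 i \sqrt{10} \approx 9.4868 i$)
$A{\left(c \right)} = -8 + c^{2}$ ($A{\left(c \right)} = c^{2} - 8 = -8 + c^{2}$)
$\frac{248}{H} \left(475 + A{\left(2 \right)}\right) = \frac{248}{3 i \sqrt{10}} \left(475 - \left(8 - 2^{2}\right)\right) = 248 \left(- \frac{i \sqrt{10}}{30}\right) \left(475 + \left(-8 + 4\right)\right) = - \frac{124 i \sqrt{10}}{15} \left(475 - 4\right) = - \frac{124 i \sqrt{10}}{15} \cdot 471 = - \frac{19468 i \sqrt{10}}{5}$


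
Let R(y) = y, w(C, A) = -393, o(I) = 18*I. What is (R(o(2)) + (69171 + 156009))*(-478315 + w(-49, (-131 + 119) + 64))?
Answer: -107812700928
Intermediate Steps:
(R(o(2)) + (69171 + 156009))*(-478315 + w(-49, (-131 + 119) + 64)) = (18*2 + (69171 + 156009))*(-478315 - 393) = (36 + 225180)*(-478708) = 225216*(-478708) = -107812700928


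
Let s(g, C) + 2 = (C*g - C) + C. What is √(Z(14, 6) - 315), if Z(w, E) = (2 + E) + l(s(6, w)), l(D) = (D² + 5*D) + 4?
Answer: 3*√759 ≈ 82.650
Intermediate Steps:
s(g, C) = -2 + C*g (s(g, C) = -2 + ((C*g - C) + C) = -2 + ((-C + C*g) + C) = -2 + C*g)
l(D) = 4 + D² + 5*D
Z(w, E) = -4 + E + (-2 + 6*w)² + 30*w (Z(w, E) = (2 + E) + (4 + (-2 + w*6)² + 5*(-2 + w*6)) = (2 + E) + (4 + (-2 + 6*w)² + 5*(-2 + 6*w)) = (2 + E) + (4 + (-2 + 6*w)² + (-10 + 30*w)) = (2 + E) + (-6 + (-2 + 6*w)² + 30*w) = -4 + E + (-2 + 6*w)² + 30*w)
√(Z(14, 6) - 315) = √((6 + 6*14 + 36*14²) - 315) = √((6 + 84 + 36*196) - 315) = √((6 + 84 + 7056) - 315) = √(7146 - 315) = √6831 = 3*√759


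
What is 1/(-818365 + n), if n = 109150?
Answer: -1/709215 ≈ -1.4100e-6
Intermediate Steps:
1/(-818365 + n) = 1/(-818365 + 109150) = 1/(-709215) = -1/709215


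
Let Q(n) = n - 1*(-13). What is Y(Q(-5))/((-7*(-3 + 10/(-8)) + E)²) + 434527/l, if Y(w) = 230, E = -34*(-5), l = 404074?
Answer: 278889463647/257961245674 ≈ 1.0811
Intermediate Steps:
Q(n) = 13 + n (Q(n) = n + 13 = 13 + n)
E = 170
Y(Q(-5))/((-7*(-3 + 10/(-8)) + E)²) + 434527/l = 230/((-7*(-3 + 10/(-8)) + 170)²) + 434527/404074 = 230/((-7*(-3 + 10*(-⅛)) + 170)²) + 434527*(1/404074) = 230/((-7*(-3 - 5/4) + 170)²) + 434527/404074 = 230/((-7*(-17/4) + 170)²) + 434527/404074 = 230/((119/4 + 170)²) + 434527/404074 = 230/((799/4)²) + 434527/404074 = 230/(638401/16) + 434527/404074 = 230*(16/638401) + 434527/404074 = 3680/638401 + 434527/404074 = 278889463647/257961245674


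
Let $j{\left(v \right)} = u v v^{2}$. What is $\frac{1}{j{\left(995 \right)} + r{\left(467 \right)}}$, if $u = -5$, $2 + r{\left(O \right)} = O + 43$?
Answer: $- \frac{1}{4925373867} \approx -2.0303 \cdot 10^{-10}$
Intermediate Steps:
$r{\left(O \right)} = 41 + O$ ($r{\left(O \right)} = -2 + \left(O + 43\right) = -2 + \left(43 + O\right) = 41 + O$)
$j{\left(v \right)} = - 5 v^{3}$ ($j{\left(v \right)} = - 5 v v^{2} = - 5 v^{3}$)
$\frac{1}{j{\left(995 \right)} + r{\left(467 \right)}} = \frac{1}{- 5 \cdot 995^{3} + \left(41 + 467\right)} = \frac{1}{\left(-5\right) 985074875 + 508} = \frac{1}{-4925374375 + 508} = \frac{1}{-4925373867} = - \frac{1}{4925373867}$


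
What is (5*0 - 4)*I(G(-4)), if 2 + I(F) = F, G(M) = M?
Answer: 24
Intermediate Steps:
I(F) = -2 + F
(5*0 - 4)*I(G(-4)) = (5*0 - 4)*(-2 - 4) = (0 - 4)*(-6) = -4*(-6) = 24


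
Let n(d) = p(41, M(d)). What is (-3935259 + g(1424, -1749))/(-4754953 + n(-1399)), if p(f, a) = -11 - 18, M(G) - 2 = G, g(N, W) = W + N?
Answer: 1967792/2377491 ≈ 0.82768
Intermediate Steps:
g(N, W) = N + W
M(G) = 2 + G
p(f, a) = -29
n(d) = -29
(-3935259 + g(1424, -1749))/(-4754953 + n(-1399)) = (-3935259 + (1424 - 1749))/(-4754953 - 29) = (-3935259 - 325)/(-4754982) = -3935584*(-1/4754982) = 1967792/2377491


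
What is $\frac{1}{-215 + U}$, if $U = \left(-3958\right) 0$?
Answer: $- \frac{1}{215} \approx -0.0046512$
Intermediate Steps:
$U = 0$
$\frac{1}{-215 + U} = \frac{1}{-215 + 0} = \frac{1}{-215} = - \frac{1}{215}$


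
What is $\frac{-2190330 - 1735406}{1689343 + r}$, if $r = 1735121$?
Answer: $- \frac{490717}{428058} \approx -1.1464$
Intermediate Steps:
$\frac{-2190330 - 1735406}{1689343 + r} = \frac{-2190330 - 1735406}{1689343 + 1735121} = - \frac{3925736}{3424464} = \left(-3925736\right) \frac{1}{3424464} = - \frac{490717}{428058}$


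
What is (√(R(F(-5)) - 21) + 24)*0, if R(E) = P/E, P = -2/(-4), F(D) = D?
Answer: 0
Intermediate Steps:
P = ½ (P = -2*(-¼) = ½ ≈ 0.50000)
R(E) = 1/(2*E)
(√(R(F(-5)) - 21) + 24)*0 = (√((½)/(-5) - 21) + 24)*0 = (√((½)*(-⅕) - 21) + 24)*0 = (√(-⅒ - 21) + 24)*0 = (√(-211/10) + 24)*0 = (I*√2110/10 + 24)*0 = (24 + I*√2110/10)*0 = 0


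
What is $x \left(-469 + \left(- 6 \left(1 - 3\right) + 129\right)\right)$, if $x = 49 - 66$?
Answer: $5576$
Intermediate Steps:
$x = -17$
$x \left(-469 + \left(- 6 \left(1 - 3\right) + 129\right)\right) = - 17 \left(-469 + \left(- 6 \left(1 - 3\right) + 129\right)\right) = - 17 \left(-469 + \left(\left(-6\right) \left(-2\right) + 129\right)\right) = - 17 \left(-469 + \left(12 + 129\right)\right) = - 17 \left(-469 + 141\right) = \left(-17\right) \left(-328\right) = 5576$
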